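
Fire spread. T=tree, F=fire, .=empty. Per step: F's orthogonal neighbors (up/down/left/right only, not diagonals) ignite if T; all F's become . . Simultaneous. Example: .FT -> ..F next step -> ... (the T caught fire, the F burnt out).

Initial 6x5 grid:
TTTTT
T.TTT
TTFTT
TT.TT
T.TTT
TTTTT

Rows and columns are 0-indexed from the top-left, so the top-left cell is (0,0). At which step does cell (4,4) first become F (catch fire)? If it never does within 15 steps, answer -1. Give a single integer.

Step 1: cell (4,4)='T' (+3 fires, +1 burnt)
Step 2: cell (4,4)='T' (+6 fires, +3 burnt)
Step 3: cell (4,4)='T' (+7 fires, +6 burnt)
Step 4: cell (4,4)='F' (+6 fires, +7 burnt)
  -> target ignites at step 4
Step 5: cell (4,4)='.' (+3 fires, +6 burnt)
Step 6: cell (4,4)='.' (+1 fires, +3 burnt)
Step 7: cell (4,4)='.' (+0 fires, +1 burnt)
  fire out at step 7

4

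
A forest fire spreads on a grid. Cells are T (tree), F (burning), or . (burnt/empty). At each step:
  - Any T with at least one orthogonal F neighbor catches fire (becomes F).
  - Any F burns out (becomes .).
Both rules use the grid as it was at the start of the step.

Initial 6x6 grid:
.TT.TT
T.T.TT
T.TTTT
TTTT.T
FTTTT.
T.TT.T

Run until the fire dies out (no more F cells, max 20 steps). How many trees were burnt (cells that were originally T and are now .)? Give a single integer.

Answer: 25

Derivation:
Step 1: +3 fires, +1 burnt (F count now 3)
Step 2: +3 fires, +3 burnt (F count now 3)
Step 3: +4 fires, +3 burnt (F count now 4)
Step 4: +4 fires, +4 burnt (F count now 4)
Step 5: +2 fires, +4 burnt (F count now 2)
Step 6: +2 fires, +2 burnt (F count now 2)
Step 7: +3 fires, +2 burnt (F count now 3)
Step 8: +3 fires, +3 burnt (F count now 3)
Step 9: +1 fires, +3 burnt (F count now 1)
Step 10: +0 fires, +1 burnt (F count now 0)
Fire out after step 10
Initially T: 26, now '.': 35
Total burnt (originally-T cells now '.'): 25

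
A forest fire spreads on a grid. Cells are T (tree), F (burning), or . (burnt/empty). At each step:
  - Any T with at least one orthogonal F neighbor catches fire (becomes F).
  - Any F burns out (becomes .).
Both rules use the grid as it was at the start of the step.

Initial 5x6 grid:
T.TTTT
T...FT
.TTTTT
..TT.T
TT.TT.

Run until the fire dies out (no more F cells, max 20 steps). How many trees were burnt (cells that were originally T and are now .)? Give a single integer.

Answer: 15

Derivation:
Step 1: +3 fires, +1 burnt (F count now 3)
Step 2: +4 fires, +3 burnt (F count now 4)
Step 3: +4 fires, +4 burnt (F count now 4)
Step 4: +3 fires, +4 burnt (F count now 3)
Step 5: +1 fires, +3 burnt (F count now 1)
Step 6: +0 fires, +1 burnt (F count now 0)
Fire out after step 6
Initially T: 19, now '.': 26
Total burnt (originally-T cells now '.'): 15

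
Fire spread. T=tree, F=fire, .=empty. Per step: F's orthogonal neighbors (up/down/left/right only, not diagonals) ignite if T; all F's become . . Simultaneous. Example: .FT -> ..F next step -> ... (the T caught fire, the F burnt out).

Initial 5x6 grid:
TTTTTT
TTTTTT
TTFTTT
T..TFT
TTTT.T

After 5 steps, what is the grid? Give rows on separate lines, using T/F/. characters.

Step 1: 6 trees catch fire, 2 burn out
  TTTTTT
  TTFTTT
  TF.FFT
  T..F.F
  TTTT.T
Step 2: 8 trees catch fire, 6 burn out
  TTFTTT
  TF.FFT
  F....F
  T.....
  TTTF.F
Step 3: 7 trees catch fire, 8 burn out
  TF.FFT
  F....F
  ......
  F.....
  TTF...
Step 4: 4 trees catch fire, 7 burn out
  F....F
  ......
  ......
  ......
  FF....
Step 5: 0 trees catch fire, 4 burn out
  ......
  ......
  ......
  ......
  ......

......
......
......
......
......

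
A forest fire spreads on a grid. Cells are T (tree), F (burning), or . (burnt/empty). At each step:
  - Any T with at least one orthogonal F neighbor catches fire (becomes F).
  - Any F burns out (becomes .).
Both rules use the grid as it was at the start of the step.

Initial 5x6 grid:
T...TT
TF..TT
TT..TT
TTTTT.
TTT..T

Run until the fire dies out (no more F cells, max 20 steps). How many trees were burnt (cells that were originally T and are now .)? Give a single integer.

Answer: 18

Derivation:
Step 1: +2 fires, +1 burnt (F count now 2)
Step 2: +3 fires, +2 burnt (F count now 3)
Step 3: +3 fires, +3 burnt (F count now 3)
Step 4: +3 fires, +3 burnt (F count now 3)
Step 5: +1 fires, +3 burnt (F count now 1)
Step 6: +1 fires, +1 burnt (F count now 1)
Step 7: +2 fires, +1 burnt (F count now 2)
Step 8: +2 fires, +2 burnt (F count now 2)
Step 9: +1 fires, +2 burnt (F count now 1)
Step 10: +0 fires, +1 burnt (F count now 0)
Fire out after step 10
Initially T: 19, now '.': 29
Total burnt (originally-T cells now '.'): 18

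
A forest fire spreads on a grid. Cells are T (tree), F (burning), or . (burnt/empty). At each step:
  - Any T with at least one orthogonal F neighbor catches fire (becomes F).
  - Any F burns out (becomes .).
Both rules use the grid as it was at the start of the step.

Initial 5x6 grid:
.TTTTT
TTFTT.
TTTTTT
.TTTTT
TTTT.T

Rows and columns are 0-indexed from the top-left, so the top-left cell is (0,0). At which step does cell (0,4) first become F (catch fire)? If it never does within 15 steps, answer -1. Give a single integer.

Step 1: cell (0,4)='T' (+4 fires, +1 burnt)
Step 2: cell (0,4)='T' (+7 fires, +4 burnt)
Step 3: cell (0,4)='F' (+6 fires, +7 burnt)
  -> target ignites at step 3
Step 4: cell (0,4)='.' (+5 fires, +6 burnt)
Step 5: cell (0,4)='.' (+2 fires, +5 burnt)
Step 6: cell (0,4)='.' (+1 fires, +2 burnt)
Step 7: cell (0,4)='.' (+0 fires, +1 burnt)
  fire out at step 7

3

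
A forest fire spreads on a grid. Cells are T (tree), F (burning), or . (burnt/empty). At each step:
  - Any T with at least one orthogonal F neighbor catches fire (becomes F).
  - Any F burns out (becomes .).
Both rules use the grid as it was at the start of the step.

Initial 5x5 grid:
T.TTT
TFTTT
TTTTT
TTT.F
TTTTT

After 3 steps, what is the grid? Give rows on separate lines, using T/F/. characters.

Step 1: 5 trees catch fire, 2 burn out
  T.TTT
  F.FTT
  TFTTF
  TTT..
  TTTTF
Step 2: 9 trees catch fire, 5 burn out
  F.FTT
  ...FF
  F.FF.
  TFT..
  TTTF.
Step 3: 6 trees catch fire, 9 burn out
  ...FF
  .....
  .....
  F.F..
  TFF..

...FF
.....
.....
F.F..
TFF..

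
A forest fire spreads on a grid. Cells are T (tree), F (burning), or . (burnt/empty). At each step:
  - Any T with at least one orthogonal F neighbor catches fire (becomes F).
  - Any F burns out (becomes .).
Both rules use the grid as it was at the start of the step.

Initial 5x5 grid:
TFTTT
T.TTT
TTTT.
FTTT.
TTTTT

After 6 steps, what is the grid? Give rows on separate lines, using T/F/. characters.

Step 1: 5 trees catch fire, 2 burn out
  F.FTT
  T.TTT
  FTTT.
  .FTT.
  FTTTT
Step 2: 6 trees catch fire, 5 burn out
  ...FT
  F.FTT
  .FTT.
  ..FT.
  .FTTT
Step 3: 5 trees catch fire, 6 burn out
  ....F
  ...FT
  ..FT.
  ...F.
  ..FTT
Step 4: 3 trees catch fire, 5 burn out
  .....
  ....F
  ...F.
  .....
  ...FT
Step 5: 1 trees catch fire, 3 burn out
  .....
  .....
  .....
  .....
  ....F
Step 6: 0 trees catch fire, 1 burn out
  .....
  .....
  .....
  .....
  .....

.....
.....
.....
.....
.....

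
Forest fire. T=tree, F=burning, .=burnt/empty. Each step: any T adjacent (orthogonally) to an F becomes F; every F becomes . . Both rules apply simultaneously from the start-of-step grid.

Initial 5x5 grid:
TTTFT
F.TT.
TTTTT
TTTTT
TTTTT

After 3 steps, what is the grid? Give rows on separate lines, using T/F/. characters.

Step 1: 5 trees catch fire, 2 burn out
  FTF.F
  ..TF.
  FTTTT
  TTTTT
  TTTTT
Step 2: 5 trees catch fire, 5 burn out
  .F...
  ..F..
  .FTFT
  FTTTT
  TTTTT
Step 3: 5 trees catch fire, 5 burn out
  .....
  .....
  ..F.F
  .FTFT
  FTTTT

.....
.....
..F.F
.FTFT
FTTTT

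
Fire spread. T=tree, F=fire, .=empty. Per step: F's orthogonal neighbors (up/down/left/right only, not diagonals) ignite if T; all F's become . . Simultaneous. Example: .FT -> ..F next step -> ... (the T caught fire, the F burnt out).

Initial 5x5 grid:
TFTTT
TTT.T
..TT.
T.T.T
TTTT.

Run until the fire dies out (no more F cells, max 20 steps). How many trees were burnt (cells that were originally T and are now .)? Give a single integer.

Step 1: +3 fires, +1 burnt (F count now 3)
Step 2: +3 fires, +3 burnt (F count now 3)
Step 3: +2 fires, +3 burnt (F count now 2)
Step 4: +3 fires, +2 burnt (F count now 3)
Step 5: +1 fires, +3 burnt (F count now 1)
Step 6: +2 fires, +1 burnt (F count now 2)
Step 7: +1 fires, +2 burnt (F count now 1)
Step 8: +1 fires, +1 burnt (F count now 1)
Step 9: +0 fires, +1 burnt (F count now 0)
Fire out after step 9
Initially T: 17, now '.': 24
Total burnt (originally-T cells now '.'): 16

Answer: 16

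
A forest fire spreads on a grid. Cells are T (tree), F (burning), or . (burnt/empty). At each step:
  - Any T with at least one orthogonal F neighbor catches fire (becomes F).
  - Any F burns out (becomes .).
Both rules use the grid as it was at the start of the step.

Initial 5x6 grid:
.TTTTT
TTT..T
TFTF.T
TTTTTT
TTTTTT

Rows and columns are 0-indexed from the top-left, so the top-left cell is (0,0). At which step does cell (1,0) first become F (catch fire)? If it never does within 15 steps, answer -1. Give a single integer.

Step 1: cell (1,0)='T' (+5 fires, +2 burnt)
Step 2: cell (1,0)='F' (+8 fires, +5 burnt)
  -> target ignites at step 2
Step 3: cell (1,0)='.' (+5 fires, +8 burnt)
Step 4: cell (1,0)='.' (+3 fires, +5 burnt)
Step 5: cell (1,0)='.' (+2 fires, +3 burnt)
Step 6: cell (1,0)='.' (+1 fires, +2 burnt)
Step 7: cell (1,0)='.' (+0 fires, +1 burnt)
  fire out at step 7

2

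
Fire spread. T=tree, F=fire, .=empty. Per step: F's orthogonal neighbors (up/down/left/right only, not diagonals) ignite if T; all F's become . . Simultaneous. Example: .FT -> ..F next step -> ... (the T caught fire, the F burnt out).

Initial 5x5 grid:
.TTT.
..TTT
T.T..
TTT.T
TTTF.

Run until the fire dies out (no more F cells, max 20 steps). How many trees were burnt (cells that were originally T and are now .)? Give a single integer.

Step 1: +1 fires, +1 burnt (F count now 1)
Step 2: +2 fires, +1 burnt (F count now 2)
Step 3: +3 fires, +2 burnt (F count now 3)
Step 4: +2 fires, +3 burnt (F count now 2)
Step 5: +3 fires, +2 burnt (F count now 3)
Step 6: +3 fires, +3 burnt (F count now 3)
Step 7: +0 fires, +3 burnt (F count now 0)
Fire out after step 7
Initially T: 15, now '.': 24
Total burnt (originally-T cells now '.'): 14

Answer: 14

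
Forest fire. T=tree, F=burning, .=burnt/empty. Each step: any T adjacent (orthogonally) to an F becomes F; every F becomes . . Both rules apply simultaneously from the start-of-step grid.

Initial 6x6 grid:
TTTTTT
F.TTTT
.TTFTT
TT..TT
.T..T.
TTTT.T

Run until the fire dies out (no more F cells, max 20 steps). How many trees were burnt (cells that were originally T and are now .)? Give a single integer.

Answer: 24

Derivation:
Step 1: +4 fires, +2 burnt (F count now 4)
Step 2: +7 fires, +4 burnt (F count now 7)
Step 3: +6 fires, +7 burnt (F count now 6)
Step 4: +3 fires, +6 burnt (F count now 3)
Step 5: +1 fires, +3 burnt (F count now 1)
Step 6: +2 fires, +1 burnt (F count now 2)
Step 7: +1 fires, +2 burnt (F count now 1)
Step 8: +0 fires, +1 burnt (F count now 0)
Fire out after step 8
Initially T: 25, now '.': 35
Total burnt (originally-T cells now '.'): 24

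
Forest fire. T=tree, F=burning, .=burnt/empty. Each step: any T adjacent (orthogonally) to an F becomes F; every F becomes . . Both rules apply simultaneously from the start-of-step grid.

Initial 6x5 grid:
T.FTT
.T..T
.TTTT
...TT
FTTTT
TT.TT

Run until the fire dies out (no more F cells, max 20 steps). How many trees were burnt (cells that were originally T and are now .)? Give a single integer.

Answer: 18

Derivation:
Step 1: +3 fires, +2 burnt (F count now 3)
Step 2: +3 fires, +3 burnt (F count now 3)
Step 3: +2 fires, +3 burnt (F count now 2)
Step 4: +4 fires, +2 burnt (F count now 4)
Step 5: +3 fires, +4 burnt (F count now 3)
Step 6: +1 fires, +3 burnt (F count now 1)
Step 7: +1 fires, +1 burnt (F count now 1)
Step 8: +1 fires, +1 burnt (F count now 1)
Step 9: +0 fires, +1 burnt (F count now 0)
Fire out after step 9
Initially T: 19, now '.': 29
Total burnt (originally-T cells now '.'): 18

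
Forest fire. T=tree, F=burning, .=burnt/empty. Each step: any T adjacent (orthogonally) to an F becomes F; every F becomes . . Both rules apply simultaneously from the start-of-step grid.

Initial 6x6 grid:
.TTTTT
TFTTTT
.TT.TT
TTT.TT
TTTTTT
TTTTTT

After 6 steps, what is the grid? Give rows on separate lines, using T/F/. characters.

Step 1: 4 trees catch fire, 1 burn out
  .FTTTT
  F.FTTT
  .FT.TT
  TTT.TT
  TTTTTT
  TTTTTT
Step 2: 4 trees catch fire, 4 burn out
  ..FTTT
  ...FTT
  ..F.TT
  TFT.TT
  TTTTTT
  TTTTTT
Step 3: 5 trees catch fire, 4 burn out
  ...FTT
  ....FT
  ....TT
  F.F.TT
  TFTTTT
  TTTTTT
Step 4: 6 trees catch fire, 5 burn out
  ....FT
  .....F
  ....FT
  ....TT
  F.FTTT
  TFTTTT
Step 5: 6 trees catch fire, 6 burn out
  .....F
  ......
  .....F
  ....FT
  ...FTT
  F.FTTT
Step 6: 3 trees catch fire, 6 burn out
  ......
  ......
  ......
  .....F
  ....FT
  ...FTT

......
......
......
.....F
....FT
...FTT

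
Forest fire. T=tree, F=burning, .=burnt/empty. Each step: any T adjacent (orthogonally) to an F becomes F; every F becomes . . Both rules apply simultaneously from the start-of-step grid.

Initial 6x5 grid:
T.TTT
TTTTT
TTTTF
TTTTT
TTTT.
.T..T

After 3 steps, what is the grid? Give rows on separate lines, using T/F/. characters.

Step 1: 3 trees catch fire, 1 burn out
  T.TTT
  TTTTF
  TTTF.
  TTTTF
  TTTT.
  .T..T
Step 2: 4 trees catch fire, 3 burn out
  T.TTF
  TTTF.
  TTF..
  TTTF.
  TTTT.
  .T..T
Step 3: 5 trees catch fire, 4 burn out
  T.TF.
  TTF..
  TF...
  TTF..
  TTTF.
  .T..T

T.TF.
TTF..
TF...
TTF..
TTTF.
.T..T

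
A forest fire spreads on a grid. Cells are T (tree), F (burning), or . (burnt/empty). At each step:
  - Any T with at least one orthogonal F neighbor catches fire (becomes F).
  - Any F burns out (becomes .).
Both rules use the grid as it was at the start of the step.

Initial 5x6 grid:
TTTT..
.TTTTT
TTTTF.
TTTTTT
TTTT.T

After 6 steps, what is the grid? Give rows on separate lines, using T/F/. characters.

Step 1: 3 trees catch fire, 1 burn out
  TTTT..
  .TTTFT
  TTTF..
  TTTTFT
  TTTT.T
Step 2: 5 trees catch fire, 3 burn out
  TTTT..
  .TTF.F
  TTF...
  TTTF.F
  TTTT.T
Step 3: 6 trees catch fire, 5 burn out
  TTTF..
  .TF...
  TF....
  TTF...
  TTTF.F
Step 4: 5 trees catch fire, 6 burn out
  TTF...
  .F....
  F.....
  TF....
  TTF...
Step 5: 3 trees catch fire, 5 burn out
  TF....
  ......
  ......
  F.....
  TF....
Step 6: 2 trees catch fire, 3 burn out
  F.....
  ......
  ......
  ......
  F.....

F.....
......
......
......
F.....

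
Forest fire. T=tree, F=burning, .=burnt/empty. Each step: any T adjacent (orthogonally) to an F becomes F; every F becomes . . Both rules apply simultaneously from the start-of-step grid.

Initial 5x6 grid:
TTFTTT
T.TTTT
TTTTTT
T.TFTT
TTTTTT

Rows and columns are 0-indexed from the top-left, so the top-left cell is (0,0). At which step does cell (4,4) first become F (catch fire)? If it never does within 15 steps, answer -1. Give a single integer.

Step 1: cell (4,4)='T' (+7 fires, +2 burnt)
Step 2: cell (4,4)='F' (+8 fires, +7 burnt)
  -> target ignites at step 2
Step 3: cell (4,4)='.' (+7 fires, +8 burnt)
Step 4: cell (4,4)='.' (+3 fires, +7 burnt)
Step 5: cell (4,4)='.' (+1 fires, +3 burnt)
Step 6: cell (4,4)='.' (+0 fires, +1 burnt)
  fire out at step 6

2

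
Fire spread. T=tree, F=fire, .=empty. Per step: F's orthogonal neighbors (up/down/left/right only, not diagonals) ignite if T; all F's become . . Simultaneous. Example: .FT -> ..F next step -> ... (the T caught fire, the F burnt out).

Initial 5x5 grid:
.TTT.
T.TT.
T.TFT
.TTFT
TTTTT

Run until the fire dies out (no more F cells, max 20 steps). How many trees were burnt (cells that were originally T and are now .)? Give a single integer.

Answer: 15

Derivation:
Step 1: +6 fires, +2 burnt (F count now 6)
Step 2: +5 fires, +6 burnt (F count now 5)
Step 3: +2 fires, +5 burnt (F count now 2)
Step 4: +2 fires, +2 burnt (F count now 2)
Step 5: +0 fires, +2 burnt (F count now 0)
Fire out after step 5
Initially T: 17, now '.': 23
Total burnt (originally-T cells now '.'): 15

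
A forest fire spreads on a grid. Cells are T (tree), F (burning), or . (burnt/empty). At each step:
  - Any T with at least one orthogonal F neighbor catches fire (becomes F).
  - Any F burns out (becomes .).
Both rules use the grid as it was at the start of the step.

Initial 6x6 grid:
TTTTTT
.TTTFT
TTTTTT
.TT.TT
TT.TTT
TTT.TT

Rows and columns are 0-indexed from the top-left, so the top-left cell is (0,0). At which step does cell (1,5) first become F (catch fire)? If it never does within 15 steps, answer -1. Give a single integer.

Step 1: cell (1,5)='F' (+4 fires, +1 burnt)
  -> target ignites at step 1
Step 2: cell (1,5)='.' (+6 fires, +4 burnt)
Step 3: cell (1,5)='.' (+5 fires, +6 burnt)
Step 4: cell (1,5)='.' (+6 fires, +5 burnt)
Step 5: cell (1,5)='.' (+4 fires, +6 burnt)
Step 6: cell (1,5)='.' (+1 fires, +4 burnt)
Step 7: cell (1,5)='.' (+2 fires, +1 burnt)
Step 8: cell (1,5)='.' (+2 fires, +2 burnt)
Step 9: cell (1,5)='.' (+0 fires, +2 burnt)
  fire out at step 9

1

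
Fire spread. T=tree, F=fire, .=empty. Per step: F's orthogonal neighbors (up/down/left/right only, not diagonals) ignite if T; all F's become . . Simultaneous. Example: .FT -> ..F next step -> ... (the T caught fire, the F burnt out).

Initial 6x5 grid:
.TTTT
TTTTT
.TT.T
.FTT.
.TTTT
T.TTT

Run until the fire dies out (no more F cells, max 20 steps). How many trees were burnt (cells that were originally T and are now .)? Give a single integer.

Answer: 21

Derivation:
Step 1: +3 fires, +1 burnt (F count now 3)
Step 2: +4 fires, +3 burnt (F count now 4)
Step 3: +5 fires, +4 burnt (F count now 5)
Step 4: +4 fires, +5 burnt (F count now 4)
Step 5: +3 fires, +4 burnt (F count now 3)
Step 6: +2 fires, +3 burnt (F count now 2)
Step 7: +0 fires, +2 burnt (F count now 0)
Fire out after step 7
Initially T: 22, now '.': 29
Total burnt (originally-T cells now '.'): 21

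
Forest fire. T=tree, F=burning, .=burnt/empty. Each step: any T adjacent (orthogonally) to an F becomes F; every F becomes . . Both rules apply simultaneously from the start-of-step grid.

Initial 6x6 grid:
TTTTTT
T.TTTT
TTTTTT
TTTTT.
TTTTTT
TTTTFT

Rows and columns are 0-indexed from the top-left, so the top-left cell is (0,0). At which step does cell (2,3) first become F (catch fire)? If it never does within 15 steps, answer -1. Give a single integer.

Step 1: cell (2,3)='T' (+3 fires, +1 burnt)
Step 2: cell (2,3)='T' (+4 fires, +3 burnt)
Step 3: cell (2,3)='T' (+4 fires, +4 burnt)
Step 4: cell (2,3)='F' (+6 fires, +4 burnt)
  -> target ignites at step 4
Step 5: cell (2,3)='.' (+6 fires, +6 burnt)
Step 6: cell (2,3)='.' (+5 fires, +6 burnt)
Step 7: cell (2,3)='.' (+2 fires, +5 burnt)
Step 8: cell (2,3)='.' (+2 fires, +2 burnt)
Step 9: cell (2,3)='.' (+1 fires, +2 burnt)
Step 10: cell (2,3)='.' (+0 fires, +1 burnt)
  fire out at step 10

4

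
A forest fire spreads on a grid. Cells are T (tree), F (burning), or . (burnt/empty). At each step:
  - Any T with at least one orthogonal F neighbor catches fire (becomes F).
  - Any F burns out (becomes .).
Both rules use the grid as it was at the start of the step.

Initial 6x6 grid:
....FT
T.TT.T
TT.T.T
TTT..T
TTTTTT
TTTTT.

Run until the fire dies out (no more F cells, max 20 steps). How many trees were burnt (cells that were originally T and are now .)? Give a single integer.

Step 1: +1 fires, +1 burnt (F count now 1)
Step 2: +1 fires, +1 burnt (F count now 1)
Step 3: +1 fires, +1 burnt (F count now 1)
Step 4: +1 fires, +1 burnt (F count now 1)
Step 5: +1 fires, +1 burnt (F count now 1)
Step 6: +1 fires, +1 burnt (F count now 1)
Step 7: +2 fires, +1 burnt (F count now 2)
Step 8: +2 fires, +2 burnt (F count now 2)
Step 9: +3 fires, +2 burnt (F count now 3)
Step 10: +3 fires, +3 burnt (F count now 3)
Step 11: +3 fires, +3 burnt (F count now 3)
Step 12: +1 fires, +3 burnt (F count now 1)
Step 13: +1 fires, +1 burnt (F count now 1)
Step 14: +0 fires, +1 burnt (F count now 0)
Fire out after step 14
Initially T: 24, now '.': 33
Total burnt (originally-T cells now '.'): 21

Answer: 21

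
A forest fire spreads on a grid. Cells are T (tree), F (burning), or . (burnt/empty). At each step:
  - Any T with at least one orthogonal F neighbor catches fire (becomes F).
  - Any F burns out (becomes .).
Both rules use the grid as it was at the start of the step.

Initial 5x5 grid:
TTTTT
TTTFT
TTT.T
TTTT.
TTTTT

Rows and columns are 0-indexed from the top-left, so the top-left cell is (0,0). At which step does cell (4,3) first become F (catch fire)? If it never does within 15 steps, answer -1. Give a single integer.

Step 1: cell (4,3)='T' (+3 fires, +1 burnt)
Step 2: cell (4,3)='T' (+5 fires, +3 burnt)
Step 3: cell (4,3)='T' (+4 fires, +5 burnt)
Step 4: cell (4,3)='T' (+5 fires, +4 burnt)
Step 5: cell (4,3)='F' (+3 fires, +5 burnt)
  -> target ignites at step 5
Step 6: cell (4,3)='.' (+2 fires, +3 burnt)
Step 7: cell (4,3)='.' (+0 fires, +2 burnt)
  fire out at step 7

5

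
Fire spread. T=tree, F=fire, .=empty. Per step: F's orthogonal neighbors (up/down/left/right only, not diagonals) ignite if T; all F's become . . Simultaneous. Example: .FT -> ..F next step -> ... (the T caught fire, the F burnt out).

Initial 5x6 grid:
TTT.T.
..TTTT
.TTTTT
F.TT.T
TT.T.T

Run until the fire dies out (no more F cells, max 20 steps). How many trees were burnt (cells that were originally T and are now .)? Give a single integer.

Step 1: +1 fires, +1 burnt (F count now 1)
Step 2: +1 fires, +1 burnt (F count now 1)
Step 3: +0 fires, +1 burnt (F count now 0)
Fire out after step 3
Initially T: 20, now '.': 12
Total burnt (originally-T cells now '.'): 2

Answer: 2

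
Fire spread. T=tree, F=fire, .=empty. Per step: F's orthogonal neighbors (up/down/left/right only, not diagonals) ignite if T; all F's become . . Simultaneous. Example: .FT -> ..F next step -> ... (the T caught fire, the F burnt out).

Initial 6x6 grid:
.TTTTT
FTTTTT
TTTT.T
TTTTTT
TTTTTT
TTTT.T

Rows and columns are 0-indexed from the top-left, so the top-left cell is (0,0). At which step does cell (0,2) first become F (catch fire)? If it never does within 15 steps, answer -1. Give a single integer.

Step 1: cell (0,2)='T' (+2 fires, +1 burnt)
Step 2: cell (0,2)='T' (+4 fires, +2 burnt)
Step 3: cell (0,2)='F' (+5 fires, +4 burnt)
  -> target ignites at step 3
Step 4: cell (0,2)='.' (+6 fires, +5 burnt)
Step 5: cell (0,2)='.' (+5 fires, +6 burnt)
Step 6: cell (0,2)='.' (+5 fires, +5 burnt)
Step 7: cell (0,2)='.' (+3 fires, +5 burnt)
Step 8: cell (0,2)='.' (+1 fires, +3 burnt)
Step 9: cell (0,2)='.' (+1 fires, +1 burnt)
Step 10: cell (0,2)='.' (+0 fires, +1 burnt)
  fire out at step 10

3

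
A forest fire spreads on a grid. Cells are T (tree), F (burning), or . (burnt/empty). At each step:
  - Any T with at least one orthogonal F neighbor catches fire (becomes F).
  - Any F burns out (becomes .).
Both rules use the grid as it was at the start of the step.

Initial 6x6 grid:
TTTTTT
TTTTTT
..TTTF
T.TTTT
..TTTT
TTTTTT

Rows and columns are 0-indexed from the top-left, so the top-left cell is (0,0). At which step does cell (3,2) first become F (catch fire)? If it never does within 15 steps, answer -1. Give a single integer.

Step 1: cell (3,2)='T' (+3 fires, +1 burnt)
Step 2: cell (3,2)='T' (+5 fires, +3 burnt)
Step 3: cell (3,2)='T' (+6 fires, +5 burnt)
Step 4: cell (3,2)='F' (+5 fires, +6 burnt)
  -> target ignites at step 4
Step 5: cell (3,2)='.' (+4 fires, +5 burnt)
Step 6: cell (3,2)='.' (+3 fires, +4 burnt)
Step 7: cell (3,2)='.' (+2 fires, +3 burnt)
Step 8: cell (3,2)='.' (+1 fires, +2 burnt)
Step 9: cell (3,2)='.' (+0 fires, +1 burnt)
  fire out at step 9

4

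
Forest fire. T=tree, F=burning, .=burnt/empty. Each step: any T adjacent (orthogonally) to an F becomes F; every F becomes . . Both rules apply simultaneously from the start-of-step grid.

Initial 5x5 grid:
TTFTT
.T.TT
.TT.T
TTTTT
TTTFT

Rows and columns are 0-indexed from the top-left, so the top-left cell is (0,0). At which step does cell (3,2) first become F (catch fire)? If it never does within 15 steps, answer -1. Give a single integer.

Step 1: cell (3,2)='T' (+5 fires, +2 burnt)
Step 2: cell (3,2)='F' (+7 fires, +5 burnt)
  -> target ignites at step 2
Step 3: cell (3,2)='.' (+6 fires, +7 burnt)
Step 4: cell (3,2)='.' (+1 fires, +6 burnt)
Step 5: cell (3,2)='.' (+0 fires, +1 burnt)
  fire out at step 5

2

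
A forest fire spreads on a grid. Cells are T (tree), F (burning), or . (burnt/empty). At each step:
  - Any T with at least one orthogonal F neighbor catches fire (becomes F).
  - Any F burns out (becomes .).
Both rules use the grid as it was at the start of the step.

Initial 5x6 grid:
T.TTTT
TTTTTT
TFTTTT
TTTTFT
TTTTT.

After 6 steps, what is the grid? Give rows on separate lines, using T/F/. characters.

Step 1: 8 trees catch fire, 2 burn out
  T.TTTT
  TFTTTT
  F.FTFT
  TFTF.F
  TTTTF.
Step 2: 9 trees catch fire, 8 burn out
  T.TTTT
  F.FTFT
  ...F.F
  F.F...
  TFTF..
Step 3: 7 trees catch fire, 9 burn out
  F.FTFT
  ...F.F
  ......
  ......
  F.F...
Step 4: 2 trees catch fire, 7 burn out
  ...F.F
  ......
  ......
  ......
  ......
Step 5: 0 trees catch fire, 2 burn out
  ......
  ......
  ......
  ......
  ......
Step 6: 0 trees catch fire, 0 burn out
  ......
  ......
  ......
  ......
  ......

......
......
......
......
......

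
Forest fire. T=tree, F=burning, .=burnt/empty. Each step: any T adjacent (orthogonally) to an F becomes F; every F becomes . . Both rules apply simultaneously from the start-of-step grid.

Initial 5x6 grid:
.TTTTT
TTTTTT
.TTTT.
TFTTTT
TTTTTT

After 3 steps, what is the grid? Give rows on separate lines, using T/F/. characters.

Step 1: 4 trees catch fire, 1 burn out
  .TTTTT
  TTTTTT
  .FTTT.
  F.FTTT
  TFTTTT
Step 2: 5 trees catch fire, 4 burn out
  .TTTTT
  TFTTTT
  ..FTT.
  ...FTT
  F.FTTT
Step 3: 6 trees catch fire, 5 burn out
  .FTTTT
  F.FTTT
  ...FT.
  ....FT
  ...FTT

.FTTTT
F.FTTT
...FT.
....FT
...FTT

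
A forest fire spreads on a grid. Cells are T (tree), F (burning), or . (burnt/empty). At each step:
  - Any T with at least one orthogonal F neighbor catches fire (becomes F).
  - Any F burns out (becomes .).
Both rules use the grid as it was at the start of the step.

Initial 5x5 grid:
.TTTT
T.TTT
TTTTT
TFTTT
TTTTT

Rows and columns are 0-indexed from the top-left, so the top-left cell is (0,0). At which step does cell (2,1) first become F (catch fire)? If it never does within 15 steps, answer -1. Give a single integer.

Step 1: cell (2,1)='F' (+4 fires, +1 burnt)
  -> target ignites at step 1
Step 2: cell (2,1)='.' (+5 fires, +4 burnt)
Step 3: cell (2,1)='.' (+5 fires, +5 burnt)
Step 4: cell (2,1)='.' (+4 fires, +5 burnt)
Step 5: cell (2,1)='.' (+3 fires, +4 burnt)
Step 6: cell (2,1)='.' (+1 fires, +3 burnt)
Step 7: cell (2,1)='.' (+0 fires, +1 burnt)
  fire out at step 7

1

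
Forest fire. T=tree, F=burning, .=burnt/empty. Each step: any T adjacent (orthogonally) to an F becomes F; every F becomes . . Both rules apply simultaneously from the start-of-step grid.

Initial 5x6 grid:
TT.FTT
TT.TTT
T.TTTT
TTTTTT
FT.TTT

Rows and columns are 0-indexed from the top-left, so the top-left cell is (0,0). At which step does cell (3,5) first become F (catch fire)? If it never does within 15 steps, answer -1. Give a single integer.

Step 1: cell (3,5)='T' (+4 fires, +2 burnt)
Step 2: cell (3,5)='T' (+5 fires, +4 burnt)
Step 3: cell (3,5)='T' (+6 fires, +5 burnt)
Step 4: cell (3,5)='T' (+5 fires, +6 burnt)
Step 5: cell (3,5)='F' (+3 fires, +5 burnt)
  -> target ignites at step 5
Step 6: cell (3,5)='.' (+1 fires, +3 burnt)
Step 7: cell (3,5)='.' (+0 fires, +1 burnt)
  fire out at step 7

5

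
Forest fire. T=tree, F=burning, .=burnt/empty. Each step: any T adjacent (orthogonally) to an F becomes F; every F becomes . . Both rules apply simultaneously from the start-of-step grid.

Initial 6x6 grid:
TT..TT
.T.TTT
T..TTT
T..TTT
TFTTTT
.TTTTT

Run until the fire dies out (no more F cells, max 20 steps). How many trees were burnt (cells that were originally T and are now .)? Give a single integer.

Answer: 23

Derivation:
Step 1: +3 fires, +1 burnt (F count now 3)
Step 2: +3 fires, +3 burnt (F count now 3)
Step 3: +4 fires, +3 burnt (F count now 4)
Step 4: +4 fires, +4 burnt (F count now 4)
Step 5: +4 fires, +4 burnt (F count now 4)
Step 6: +2 fires, +4 burnt (F count now 2)
Step 7: +2 fires, +2 burnt (F count now 2)
Step 8: +1 fires, +2 burnt (F count now 1)
Step 9: +0 fires, +1 burnt (F count now 0)
Fire out after step 9
Initially T: 26, now '.': 33
Total burnt (originally-T cells now '.'): 23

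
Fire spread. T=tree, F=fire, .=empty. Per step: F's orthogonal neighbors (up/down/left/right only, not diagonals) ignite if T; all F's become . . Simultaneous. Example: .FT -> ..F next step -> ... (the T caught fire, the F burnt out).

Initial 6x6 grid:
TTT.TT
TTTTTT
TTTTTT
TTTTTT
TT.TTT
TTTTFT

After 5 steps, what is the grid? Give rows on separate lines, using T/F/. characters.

Step 1: 3 trees catch fire, 1 burn out
  TTT.TT
  TTTTTT
  TTTTTT
  TTTTTT
  TT.TFT
  TTTF.F
Step 2: 4 trees catch fire, 3 burn out
  TTT.TT
  TTTTTT
  TTTTTT
  TTTTFT
  TT.F.F
  TTF...
Step 3: 4 trees catch fire, 4 burn out
  TTT.TT
  TTTTTT
  TTTTFT
  TTTF.F
  TT....
  TF....
Step 4: 6 trees catch fire, 4 burn out
  TTT.TT
  TTTTFT
  TTTF.F
  TTF...
  TF....
  F.....
Step 5: 6 trees catch fire, 6 burn out
  TTT.FT
  TTTF.F
  TTF...
  TF....
  F.....
  ......

TTT.FT
TTTF.F
TTF...
TF....
F.....
......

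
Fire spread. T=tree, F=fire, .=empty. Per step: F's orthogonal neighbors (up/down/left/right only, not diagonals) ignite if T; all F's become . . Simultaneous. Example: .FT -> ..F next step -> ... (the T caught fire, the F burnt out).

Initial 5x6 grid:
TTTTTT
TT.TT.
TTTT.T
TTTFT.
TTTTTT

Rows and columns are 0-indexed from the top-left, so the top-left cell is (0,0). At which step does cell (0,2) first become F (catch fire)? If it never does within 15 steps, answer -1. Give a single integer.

Step 1: cell (0,2)='T' (+4 fires, +1 burnt)
Step 2: cell (0,2)='T' (+5 fires, +4 burnt)
Step 3: cell (0,2)='T' (+6 fires, +5 burnt)
Step 4: cell (0,2)='F' (+5 fires, +6 burnt)
  -> target ignites at step 4
Step 5: cell (0,2)='.' (+3 fires, +5 burnt)
Step 6: cell (0,2)='.' (+1 fires, +3 burnt)
Step 7: cell (0,2)='.' (+0 fires, +1 burnt)
  fire out at step 7

4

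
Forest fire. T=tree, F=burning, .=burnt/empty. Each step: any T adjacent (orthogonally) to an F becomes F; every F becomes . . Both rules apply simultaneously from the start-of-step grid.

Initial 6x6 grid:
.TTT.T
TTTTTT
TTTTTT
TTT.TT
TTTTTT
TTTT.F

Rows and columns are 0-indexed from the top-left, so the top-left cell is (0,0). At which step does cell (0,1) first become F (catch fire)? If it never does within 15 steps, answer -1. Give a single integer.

Step 1: cell (0,1)='T' (+1 fires, +1 burnt)
Step 2: cell (0,1)='T' (+2 fires, +1 burnt)
Step 3: cell (0,1)='T' (+3 fires, +2 burnt)
Step 4: cell (0,1)='T' (+4 fires, +3 burnt)
Step 5: cell (0,1)='T' (+6 fires, +4 burnt)
Step 6: cell (0,1)='T' (+5 fires, +6 burnt)
Step 7: cell (0,1)='T' (+5 fires, +5 burnt)
Step 8: cell (0,1)='T' (+3 fires, +5 burnt)
Step 9: cell (0,1)='F' (+2 fires, +3 burnt)
  -> target ignites at step 9
Step 10: cell (0,1)='.' (+0 fires, +2 burnt)
  fire out at step 10

9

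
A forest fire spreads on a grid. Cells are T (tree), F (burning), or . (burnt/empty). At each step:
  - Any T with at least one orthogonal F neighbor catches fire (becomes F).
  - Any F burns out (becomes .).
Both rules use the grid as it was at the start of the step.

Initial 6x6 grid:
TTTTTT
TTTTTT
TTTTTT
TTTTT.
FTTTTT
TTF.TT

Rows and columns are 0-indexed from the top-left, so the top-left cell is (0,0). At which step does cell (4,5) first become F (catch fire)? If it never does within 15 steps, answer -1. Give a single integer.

Step 1: cell (4,5)='T' (+5 fires, +2 burnt)
Step 2: cell (4,5)='T' (+4 fires, +5 burnt)
Step 3: cell (4,5)='T' (+5 fires, +4 burnt)
Step 4: cell (4,5)='F' (+7 fires, +5 burnt)
  -> target ignites at step 4
Step 5: cell (4,5)='.' (+5 fires, +7 burnt)
Step 6: cell (4,5)='.' (+3 fires, +5 burnt)
Step 7: cell (4,5)='.' (+2 fires, +3 burnt)
Step 8: cell (4,5)='.' (+1 fires, +2 burnt)
Step 9: cell (4,5)='.' (+0 fires, +1 burnt)
  fire out at step 9

4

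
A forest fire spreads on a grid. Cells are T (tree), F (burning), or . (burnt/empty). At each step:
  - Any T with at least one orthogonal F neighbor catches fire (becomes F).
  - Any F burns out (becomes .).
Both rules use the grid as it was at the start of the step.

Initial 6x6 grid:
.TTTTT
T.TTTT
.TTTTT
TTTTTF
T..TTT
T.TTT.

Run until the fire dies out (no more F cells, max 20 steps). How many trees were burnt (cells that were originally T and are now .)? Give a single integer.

Answer: 27

Derivation:
Step 1: +3 fires, +1 burnt (F count now 3)
Step 2: +4 fires, +3 burnt (F count now 4)
Step 3: +6 fires, +4 burnt (F count now 6)
Step 4: +5 fires, +6 burnt (F count now 5)
Step 5: +5 fires, +5 burnt (F count now 5)
Step 6: +2 fires, +5 burnt (F count now 2)
Step 7: +2 fires, +2 burnt (F count now 2)
Step 8: +0 fires, +2 burnt (F count now 0)
Fire out after step 8
Initially T: 28, now '.': 35
Total burnt (originally-T cells now '.'): 27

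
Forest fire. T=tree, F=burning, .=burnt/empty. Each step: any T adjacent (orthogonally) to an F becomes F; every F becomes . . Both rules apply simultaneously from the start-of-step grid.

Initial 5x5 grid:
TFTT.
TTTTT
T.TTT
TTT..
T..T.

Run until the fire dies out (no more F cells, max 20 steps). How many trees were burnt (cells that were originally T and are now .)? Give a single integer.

Step 1: +3 fires, +1 burnt (F count now 3)
Step 2: +3 fires, +3 burnt (F count now 3)
Step 3: +3 fires, +3 burnt (F count now 3)
Step 4: +4 fires, +3 burnt (F count now 4)
Step 5: +3 fires, +4 burnt (F count now 3)
Step 6: +0 fires, +3 burnt (F count now 0)
Fire out after step 6
Initially T: 17, now '.': 24
Total burnt (originally-T cells now '.'): 16

Answer: 16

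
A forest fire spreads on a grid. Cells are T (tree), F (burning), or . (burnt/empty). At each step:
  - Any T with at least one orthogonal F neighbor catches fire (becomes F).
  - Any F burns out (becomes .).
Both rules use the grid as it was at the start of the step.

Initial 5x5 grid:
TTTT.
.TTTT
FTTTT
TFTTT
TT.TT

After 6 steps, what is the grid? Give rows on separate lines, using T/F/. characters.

Step 1: 4 trees catch fire, 2 burn out
  TTTT.
  .TTTT
  .FTTT
  F.FTT
  TF.TT
Step 2: 4 trees catch fire, 4 burn out
  TTTT.
  .FTTT
  ..FTT
  ...FT
  F..TT
Step 3: 5 trees catch fire, 4 burn out
  TFTT.
  ..FTT
  ...FT
  ....F
  ...FT
Step 4: 5 trees catch fire, 5 burn out
  F.FT.
  ...FT
  ....F
  .....
  ....F
Step 5: 2 trees catch fire, 5 burn out
  ...F.
  ....F
  .....
  .....
  .....
Step 6: 0 trees catch fire, 2 burn out
  .....
  .....
  .....
  .....
  .....

.....
.....
.....
.....
.....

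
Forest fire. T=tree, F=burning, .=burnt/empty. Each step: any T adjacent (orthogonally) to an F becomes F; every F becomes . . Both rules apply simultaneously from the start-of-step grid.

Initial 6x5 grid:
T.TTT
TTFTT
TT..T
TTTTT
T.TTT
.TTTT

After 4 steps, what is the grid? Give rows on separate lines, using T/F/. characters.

Step 1: 3 trees catch fire, 1 burn out
  T.FTT
  TF.FT
  TT..T
  TTTTT
  T.TTT
  .TTTT
Step 2: 4 trees catch fire, 3 burn out
  T..FT
  F...F
  TF..T
  TTTTT
  T.TTT
  .TTTT
Step 3: 5 trees catch fire, 4 burn out
  F...F
  .....
  F...F
  TFTTT
  T.TTT
  .TTTT
Step 4: 3 trees catch fire, 5 burn out
  .....
  .....
  .....
  F.FTF
  T.TTT
  .TTTT

.....
.....
.....
F.FTF
T.TTT
.TTTT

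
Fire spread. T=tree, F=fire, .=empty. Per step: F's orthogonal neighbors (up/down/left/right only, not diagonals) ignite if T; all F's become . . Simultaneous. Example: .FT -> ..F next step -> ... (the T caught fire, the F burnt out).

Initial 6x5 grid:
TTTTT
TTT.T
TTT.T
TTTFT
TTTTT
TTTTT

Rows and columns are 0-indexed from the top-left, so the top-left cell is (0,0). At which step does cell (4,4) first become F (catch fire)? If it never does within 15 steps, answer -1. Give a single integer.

Step 1: cell (4,4)='T' (+3 fires, +1 burnt)
Step 2: cell (4,4)='F' (+6 fires, +3 burnt)
  -> target ignites at step 2
Step 3: cell (4,4)='.' (+7 fires, +6 burnt)
Step 4: cell (4,4)='.' (+6 fires, +7 burnt)
Step 5: cell (4,4)='.' (+4 fires, +6 burnt)
Step 6: cell (4,4)='.' (+1 fires, +4 burnt)
Step 7: cell (4,4)='.' (+0 fires, +1 burnt)
  fire out at step 7

2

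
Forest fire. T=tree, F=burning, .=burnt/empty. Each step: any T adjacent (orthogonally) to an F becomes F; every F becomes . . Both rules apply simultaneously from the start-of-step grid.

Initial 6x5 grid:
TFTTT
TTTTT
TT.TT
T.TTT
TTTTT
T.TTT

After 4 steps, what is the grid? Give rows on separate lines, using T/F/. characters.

Step 1: 3 trees catch fire, 1 burn out
  F.FTT
  TFTTT
  TT.TT
  T.TTT
  TTTTT
  T.TTT
Step 2: 4 trees catch fire, 3 burn out
  ...FT
  F.FTT
  TF.TT
  T.TTT
  TTTTT
  T.TTT
Step 3: 3 trees catch fire, 4 burn out
  ....F
  ...FT
  F..TT
  T.TTT
  TTTTT
  T.TTT
Step 4: 3 trees catch fire, 3 burn out
  .....
  ....F
  ...FT
  F.TTT
  TTTTT
  T.TTT

.....
....F
...FT
F.TTT
TTTTT
T.TTT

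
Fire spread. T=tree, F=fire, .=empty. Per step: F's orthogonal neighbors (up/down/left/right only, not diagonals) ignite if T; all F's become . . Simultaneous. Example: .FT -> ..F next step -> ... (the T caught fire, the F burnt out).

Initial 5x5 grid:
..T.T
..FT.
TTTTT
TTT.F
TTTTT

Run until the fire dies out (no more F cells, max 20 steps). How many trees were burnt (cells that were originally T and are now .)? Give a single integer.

Answer: 15

Derivation:
Step 1: +5 fires, +2 burnt (F count now 5)
Step 2: +4 fires, +5 burnt (F count now 4)
Step 3: +3 fires, +4 burnt (F count now 3)
Step 4: +2 fires, +3 burnt (F count now 2)
Step 5: +1 fires, +2 burnt (F count now 1)
Step 6: +0 fires, +1 burnt (F count now 0)
Fire out after step 6
Initially T: 16, now '.': 24
Total burnt (originally-T cells now '.'): 15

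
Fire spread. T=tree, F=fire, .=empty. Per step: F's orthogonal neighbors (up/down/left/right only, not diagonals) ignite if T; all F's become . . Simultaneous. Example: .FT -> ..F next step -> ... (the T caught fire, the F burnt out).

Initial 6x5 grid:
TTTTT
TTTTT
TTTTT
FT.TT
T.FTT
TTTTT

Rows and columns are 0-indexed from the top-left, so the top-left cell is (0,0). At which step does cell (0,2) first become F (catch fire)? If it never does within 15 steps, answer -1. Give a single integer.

Step 1: cell (0,2)='T' (+5 fires, +2 burnt)
Step 2: cell (0,2)='T' (+7 fires, +5 burnt)
Step 3: cell (0,2)='T' (+6 fires, +7 burnt)
Step 4: cell (0,2)='T' (+4 fires, +6 burnt)
Step 5: cell (0,2)='F' (+3 fires, +4 burnt)
  -> target ignites at step 5
Step 6: cell (0,2)='.' (+1 fires, +3 burnt)
Step 7: cell (0,2)='.' (+0 fires, +1 burnt)
  fire out at step 7

5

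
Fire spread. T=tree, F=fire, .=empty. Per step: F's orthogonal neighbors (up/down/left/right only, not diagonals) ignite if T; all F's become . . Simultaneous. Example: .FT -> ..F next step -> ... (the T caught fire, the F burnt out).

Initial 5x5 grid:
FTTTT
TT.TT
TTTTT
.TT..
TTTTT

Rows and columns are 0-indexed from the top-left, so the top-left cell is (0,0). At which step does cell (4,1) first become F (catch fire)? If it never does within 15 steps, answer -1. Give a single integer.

Step 1: cell (4,1)='T' (+2 fires, +1 burnt)
Step 2: cell (4,1)='T' (+3 fires, +2 burnt)
Step 3: cell (4,1)='T' (+2 fires, +3 burnt)
Step 4: cell (4,1)='T' (+4 fires, +2 burnt)
Step 5: cell (4,1)='F' (+4 fires, +4 burnt)
  -> target ignites at step 5
Step 6: cell (4,1)='.' (+3 fires, +4 burnt)
Step 7: cell (4,1)='.' (+1 fires, +3 burnt)
Step 8: cell (4,1)='.' (+1 fires, +1 burnt)
Step 9: cell (4,1)='.' (+0 fires, +1 burnt)
  fire out at step 9

5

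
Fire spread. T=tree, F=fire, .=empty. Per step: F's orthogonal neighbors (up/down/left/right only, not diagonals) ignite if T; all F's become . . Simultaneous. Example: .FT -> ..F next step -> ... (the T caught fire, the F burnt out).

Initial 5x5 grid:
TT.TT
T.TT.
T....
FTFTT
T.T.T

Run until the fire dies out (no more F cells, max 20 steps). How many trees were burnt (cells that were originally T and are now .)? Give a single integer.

Step 1: +5 fires, +2 burnt (F count now 5)
Step 2: +2 fires, +5 burnt (F count now 2)
Step 3: +2 fires, +2 burnt (F count now 2)
Step 4: +1 fires, +2 burnt (F count now 1)
Step 5: +0 fires, +1 burnt (F count now 0)
Fire out after step 5
Initially T: 14, now '.': 21
Total burnt (originally-T cells now '.'): 10

Answer: 10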